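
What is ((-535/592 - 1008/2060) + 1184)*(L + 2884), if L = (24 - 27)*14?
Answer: 512346112831/152440 ≈ 3.3610e+6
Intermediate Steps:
L = -42 (L = -3*14 = -42)
((-535/592 - 1008/2060) + 1184)*(L + 2884) = ((-535/592 - 1008/2060) + 1184)*(-42 + 2884) = ((-535*1/592 - 1008*1/2060) + 1184)*2842 = ((-535/592 - 252/515) + 1184)*2842 = (-424709/304880 + 1184)*2842 = (360553211/304880)*2842 = 512346112831/152440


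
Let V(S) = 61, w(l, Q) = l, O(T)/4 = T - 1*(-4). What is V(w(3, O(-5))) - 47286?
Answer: -47225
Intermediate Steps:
O(T) = 16 + 4*T (O(T) = 4*(T - 1*(-4)) = 4*(T + 4) = 4*(4 + T) = 16 + 4*T)
V(w(3, O(-5))) - 47286 = 61 - 47286 = -47225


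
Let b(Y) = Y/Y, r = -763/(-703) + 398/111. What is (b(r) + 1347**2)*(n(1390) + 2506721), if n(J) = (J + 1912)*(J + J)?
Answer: 21203705109210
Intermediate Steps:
r = 9851/2109 (r = -763*(-1/703) + 398*(1/111) = 763/703 + 398/111 = 9851/2109 ≈ 4.6709)
b(Y) = 1
n(J) = 2*J*(1912 + J) (n(J) = (1912 + J)*(2*J) = 2*J*(1912 + J))
(b(r) + 1347**2)*(n(1390) + 2506721) = (1 + 1347**2)*(2*1390*(1912 + 1390) + 2506721) = (1 + 1814409)*(2*1390*3302 + 2506721) = 1814410*(9179560 + 2506721) = 1814410*11686281 = 21203705109210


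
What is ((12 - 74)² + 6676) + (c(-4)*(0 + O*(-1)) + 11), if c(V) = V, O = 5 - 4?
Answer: 10535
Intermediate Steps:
O = 1
((12 - 74)² + 6676) + (c(-4)*(0 + O*(-1)) + 11) = ((12 - 74)² + 6676) + (-4*(0 + 1*(-1)) + 11) = ((-62)² + 6676) + (-4*(0 - 1) + 11) = (3844 + 6676) + (-4*(-1) + 11) = 10520 + (4 + 11) = 10520 + 15 = 10535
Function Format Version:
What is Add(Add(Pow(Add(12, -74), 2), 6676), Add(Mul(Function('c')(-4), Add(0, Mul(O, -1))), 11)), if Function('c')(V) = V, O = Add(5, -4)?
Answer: 10535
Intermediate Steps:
O = 1
Add(Add(Pow(Add(12, -74), 2), 6676), Add(Mul(Function('c')(-4), Add(0, Mul(O, -1))), 11)) = Add(Add(Pow(Add(12, -74), 2), 6676), Add(Mul(-4, Add(0, Mul(1, -1))), 11)) = Add(Add(Pow(-62, 2), 6676), Add(Mul(-4, Add(0, -1)), 11)) = Add(Add(3844, 6676), Add(Mul(-4, -1), 11)) = Add(10520, Add(4, 11)) = Add(10520, 15) = 10535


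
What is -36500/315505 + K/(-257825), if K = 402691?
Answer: -27292327291/16269015325 ≈ -1.6776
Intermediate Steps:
-36500/315505 + K/(-257825) = -36500/315505 + 402691/(-257825) = -36500*1/315505 + 402691*(-1/257825) = -7300/63101 - 402691/257825 = -27292327291/16269015325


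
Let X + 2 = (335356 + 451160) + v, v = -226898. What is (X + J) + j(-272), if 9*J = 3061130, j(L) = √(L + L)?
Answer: 8097674/9 + 4*I*√34 ≈ 8.9974e+5 + 23.324*I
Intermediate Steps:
j(L) = √2*√L (j(L) = √(2*L) = √2*√L)
J = 3061130/9 (J = (⅑)*3061130 = 3061130/9 ≈ 3.4013e+5)
X = 559616 (X = -2 + ((335356 + 451160) - 226898) = -2 + (786516 - 226898) = -2 + 559618 = 559616)
(X + J) + j(-272) = (559616 + 3061130/9) + √2*√(-272) = 8097674/9 + √2*(4*I*√17) = 8097674/9 + 4*I*√34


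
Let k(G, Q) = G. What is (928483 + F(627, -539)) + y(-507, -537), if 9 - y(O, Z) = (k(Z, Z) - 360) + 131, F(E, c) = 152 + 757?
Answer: 930167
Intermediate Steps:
F(E, c) = 909
y(O, Z) = 238 - Z (y(O, Z) = 9 - ((Z - 360) + 131) = 9 - ((-360 + Z) + 131) = 9 - (-229 + Z) = 9 + (229 - Z) = 238 - Z)
(928483 + F(627, -539)) + y(-507, -537) = (928483 + 909) + (238 - 1*(-537)) = 929392 + (238 + 537) = 929392 + 775 = 930167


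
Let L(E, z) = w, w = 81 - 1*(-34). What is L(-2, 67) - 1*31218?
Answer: -31103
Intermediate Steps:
w = 115 (w = 81 + 34 = 115)
L(E, z) = 115
L(-2, 67) - 1*31218 = 115 - 1*31218 = 115 - 31218 = -31103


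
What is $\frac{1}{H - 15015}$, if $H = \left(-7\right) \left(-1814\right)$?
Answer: $- \frac{1}{2317} \approx -0.00043159$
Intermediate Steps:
$H = 12698$
$\frac{1}{H - 15015} = \frac{1}{12698 - 15015} = \frac{1}{-2317} = - \frac{1}{2317}$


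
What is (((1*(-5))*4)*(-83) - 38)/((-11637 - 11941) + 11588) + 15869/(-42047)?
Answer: -129234772/252071765 ≈ -0.51269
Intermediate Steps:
(((1*(-5))*4)*(-83) - 38)/((-11637 - 11941) + 11588) + 15869/(-42047) = (-5*4*(-83) - 38)/(-23578 + 11588) + 15869*(-1/42047) = (-20*(-83) - 38)/(-11990) - 15869/42047 = (1660 - 38)*(-1/11990) - 15869/42047 = 1622*(-1/11990) - 15869/42047 = -811/5995 - 15869/42047 = -129234772/252071765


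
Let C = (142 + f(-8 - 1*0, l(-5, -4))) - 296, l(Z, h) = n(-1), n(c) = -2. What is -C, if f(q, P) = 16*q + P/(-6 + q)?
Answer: 1973/7 ≈ 281.86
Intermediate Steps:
l(Z, h) = -2
f(q, P) = 16*q + P/(-6 + q)
C = -1973/7 (C = (142 + (-2 - 96*(-8 - 1*0) + 16*(-8 - 1*0)**2)/(-6 + (-8 - 1*0))) - 296 = (142 + (-2 - 96*(-8 + 0) + 16*(-8 + 0)**2)/(-6 + (-8 + 0))) - 296 = (142 + (-2 - 96*(-8) + 16*(-8)**2)/(-6 - 8)) - 296 = (142 + (-2 + 768 + 16*64)/(-14)) - 296 = (142 - (-2 + 768 + 1024)/14) - 296 = (142 - 1/14*1790) - 296 = (142 - 895/7) - 296 = 99/7 - 296 = -1973/7 ≈ -281.86)
-C = -1*(-1973/7) = 1973/7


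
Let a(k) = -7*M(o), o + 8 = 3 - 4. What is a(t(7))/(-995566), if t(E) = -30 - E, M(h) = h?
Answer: -63/995566 ≈ -6.3281e-5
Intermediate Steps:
o = -9 (o = -8 + (3 - 4) = -8 - 1 = -9)
a(k) = 63 (a(k) = -7*(-9) = 63)
a(t(7))/(-995566) = 63/(-995566) = 63*(-1/995566) = -63/995566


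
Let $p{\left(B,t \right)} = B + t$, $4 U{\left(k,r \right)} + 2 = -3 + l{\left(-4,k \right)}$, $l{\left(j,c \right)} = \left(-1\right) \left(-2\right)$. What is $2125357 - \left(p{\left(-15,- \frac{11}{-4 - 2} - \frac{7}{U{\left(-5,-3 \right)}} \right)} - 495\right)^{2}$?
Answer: $\frac{67554803}{36} \approx 1.8765 \cdot 10^{6}$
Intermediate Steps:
$l{\left(j,c \right)} = 2$
$U{\left(k,r \right)} = - \frac{3}{4}$ ($U{\left(k,r \right)} = - \frac{1}{2} + \frac{-3 + 2}{4} = - \frac{1}{2} + \frac{1}{4} \left(-1\right) = - \frac{1}{2} - \frac{1}{4} = - \frac{3}{4}$)
$2125357 - \left(p{\left(-15,- \frac{11}{-4 - 2} - \frac{7}{U{\left(-5,-3 \right)}} \right)} - 495\right)^{2} = 2125357 - \left(\left(-15 - \left(- \frac{28}{3} + \frac{11}{-4 - 2}\right)\right) - 495\right)^{2} = 2125357 - \left(\left(-15 - \left(- \frac{28}{3} + \frac{11}{-6}\right)\right) - 495\right)^{2} = 2125357 - \left(\left(-15 + \left(\left(-11\right) \left(- \frac{1}{6}\right) + \frac{28}{3}\right)\right) - 495\right)^{2} = 2125357 - \left(\left(-15 + \left(\frac{11}{6} + \frac{28}{3}\right)\right) - 495\right)^{2} = 2125357 - \left(\left(-15 + \frac{67}{6}\right) - 495\right)^{2} = 2125357 - \left(- \frac{23}{6} - 495\right)^{2} = 2125357 - \left(- \frac{2993}{6}\right)^{2} = 2125357 - \frac{8958049}{36} = \frac{67554803}{36}$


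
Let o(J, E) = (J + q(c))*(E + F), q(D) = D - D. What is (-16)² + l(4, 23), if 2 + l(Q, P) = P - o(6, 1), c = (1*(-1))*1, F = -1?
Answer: 277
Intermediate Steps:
c = -1 (c = -1*1 = -1)
q(D) = 0
o(J, E) = J*(-1 + E) (o(J, E) = (J + 0)*(E - 1) = J*(-1 + E))
l(Q, P) = -2 + P (l(Q, P) = -2 + (P - 6*(-1 + 1)) = -2 + (P - 6*0) = -2 + (P - 1*0) = -2 + (P + 0) = -2 + P)
(-16)² + l(4, 23) = (-16)² + (-2 + 23) = 256 + 21 = 277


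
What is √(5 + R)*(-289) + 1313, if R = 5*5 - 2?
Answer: 1313 - 578*√7 ≈ -216.24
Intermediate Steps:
R = 23 (R = 25 - 2 = 23)
√(5 + R)*(-289) + 1313 = √(5 + 23)*(-289) + 1313 = √28*(-289) + 1313 = (2*√7)*(-289) + 1313 = -578*√7 + 1313 = 1313 - 578*√7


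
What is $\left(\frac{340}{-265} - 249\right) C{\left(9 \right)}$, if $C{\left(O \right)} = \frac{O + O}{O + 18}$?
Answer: $- \frac{26530}{159} \approx -166.86$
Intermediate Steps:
$C{\left(O \right)} = \frac{2 O}{18 + O}$
$\left(\frac{340}{-265} - 249\right) C{\left(9 \right)} = \left(\frac{340}{-265} - 249\right) 2 \cdot 9 \frac{1}{18 + 9} = \left(340 \left(- \frac{1}{265}\right) - 249\right) 2 \cdot 9 \cdot \frac{1}{27} = \left(- \frac{68}{53} - 249\right) 2 \cdot 9 \cdot \frac{1}{27} = \left(- \frac{13265}{53}\right) \frac{2}{3} = - \frac{26530}{159}$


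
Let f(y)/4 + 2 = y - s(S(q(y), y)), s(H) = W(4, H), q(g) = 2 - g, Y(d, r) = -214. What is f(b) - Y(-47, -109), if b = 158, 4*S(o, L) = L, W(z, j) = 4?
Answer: 822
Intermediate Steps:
S(o, L) = L/4
s(H) = 4
f(y) = -24 + 4*y (f(y) = -8 + 4*(y - 1*4) = -8 + 4*(y - 4) = -8 + 4*(-4 + y) = -8 + (-16 + 4*y) = -24 + 4*y)
f(b) - Y(-47, -109) = (-24 + 4*158) - 1*(-214) = (-24 + 632) + 214 = 608 + 214 = 822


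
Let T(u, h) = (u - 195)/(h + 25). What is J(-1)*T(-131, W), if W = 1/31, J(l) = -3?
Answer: 15159/388 ≈ 39.070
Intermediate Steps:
W = 1/31 ≈ 0.032258
T(u, h) = (-195 + u)/(25 + h)
J(-1)*T(-131, W) = -3*(-195 - 131)/(25 + 1/31) = -3*(-326)/776/31 = -93*(-326)/776 = -3*(-5053/388) = 15159/388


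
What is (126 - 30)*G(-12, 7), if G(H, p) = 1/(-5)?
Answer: -96/5 ≈ -19.200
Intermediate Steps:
G(H, p) = -⅕
(126 - 30)*G(-12, 7) = (126 - 30)*(-⅕) = 96*(-⅕) = -96/5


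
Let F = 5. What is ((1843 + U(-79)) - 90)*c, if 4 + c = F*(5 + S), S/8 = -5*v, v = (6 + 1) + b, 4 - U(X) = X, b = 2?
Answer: -3266244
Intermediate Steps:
U(X) = 4 - X
v = 9 (v = (6 + 1) + 2 = 7 + 2 = 9)
S = -360 (S = 8*(-5*9) = 8*(-45) = -360)
c = -1779 (c = -4 + 5*(5 - 360) = -4 + 5*(-355) = -4 - 1775 = -1779)
((1843 + U(-79)) - 90)*c = ((1843 + (4 - 1*(-79))) - 90)*(-1779) = ((1843 + (4 + 79)) - 90)*(-1779) = ((1843 + 83) - 90)*(-1779) = (1926 - 90)*(-1779) = 1836*(-1779) = -3266244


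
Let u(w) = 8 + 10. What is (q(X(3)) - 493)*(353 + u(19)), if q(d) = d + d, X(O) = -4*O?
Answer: -191807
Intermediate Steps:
u(w) = 18
q(d) = 2*d
(q(X(3)) - 493)*(353 + u(19)) = (2*(-4*3) - 493)*(353 + 18) = (2*(-12) - 493)*371 = (-24 - 493)*371 = -517*371 = -191807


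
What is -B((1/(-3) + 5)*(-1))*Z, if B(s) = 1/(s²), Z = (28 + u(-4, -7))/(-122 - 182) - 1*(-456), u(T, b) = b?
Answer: -1247427/59584 ≈ -20.936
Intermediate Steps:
Z = 138603/304 (Z = (28 - 7)/(-122 - 182) - 1*(-456) = 21/(-304) + 456 = 21*(-1/304) + 456 = -21/304 + 456 = 138603/304 ≈ 455.93)
B(s) = s⁻²
-B((1/(-3) + 5)*(-1))*Z = -138603/(((1/(-3) + 5)*(-1))²*304) = -138603/(((-⅓ + 5)*(-1))²*304) = -138603/(((14/3)*(-1))²*304) = -138603/((-14/3)²*304) = -9*138603/(196*304) = -1*1247427/59584 = -1247427/59584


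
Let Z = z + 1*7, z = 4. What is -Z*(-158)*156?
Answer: 271128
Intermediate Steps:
Z = 11 (Z = 4 + 1*7 = 4 + 7 = 11)
-Z*(-158)*156 = -11*(-158)*156 = -(-1738)*156 = -1*(-271128) = 271128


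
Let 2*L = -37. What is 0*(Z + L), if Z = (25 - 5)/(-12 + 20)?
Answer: 0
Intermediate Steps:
L = -37/2 (L = (½)*(-37) = -37/2 ≈ -18.500)
Z = 5/2 (Z = 20/8 = 20*(⅛) = 5/2 ≈ 2.5000)
0*(Z + L) = 0*(5/2 - 37/2) = 0*(-16) = 0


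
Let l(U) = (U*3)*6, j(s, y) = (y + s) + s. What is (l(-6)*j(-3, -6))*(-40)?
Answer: -51840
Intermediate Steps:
j(s, y) = y + 2*s (j(s, y) = (s + y) + s = y + 2*s)
l(U) = 18*U (l(U) = (3*U)*6 = 18*U)
(l(-6)*j(-3, -6))*(-40) = ((18*(-6))*(-6 + 2*(-3)))*(-40) = -108*(-6 - 6)*(-40) = -108*(-12)*(-40) = 1296*(-40) = -51840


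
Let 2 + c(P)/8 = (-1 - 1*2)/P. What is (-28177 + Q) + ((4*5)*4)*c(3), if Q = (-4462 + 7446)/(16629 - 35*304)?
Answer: -180247949/5989 ≈ -30097.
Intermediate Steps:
c(P) = -16 - 24/P (c(P) = -16 + 8*((-1 - 1*2)/P) = -16 + 8*((-1 - 2)/P) = -16 + 8*(-3/P) = -16 - 24/P)
Q = 2984/5989 (Q = 2984/(16629 - 10640) = 2984/5989 ≈ 0.49825)
(-28177 + Q) + ((4*5)*4)*c(3) = (-28177 + 2984/5989) + ((4*5)*4)*(-16 - 24/3) = -168749069/5989 + (20*4)*(-16 - 24*⅓) = -168749069/5989 + 80*(-16 - 8) = -168749069/5989 + 80*(-24) = -168749069/5989 - 1920 = -180247949/5989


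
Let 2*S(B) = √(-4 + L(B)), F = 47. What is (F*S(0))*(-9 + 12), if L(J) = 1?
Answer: 141*I*√3/2 ≈ 122.11*I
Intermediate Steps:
S(B) = I*√3/2 (S(B) = √(-4 + 1)/2 = √(-3)/2 = (I*√3)/2 = I*√3/2)
(F*S(0))*(-9 + 12) = (47*(I*√3/2))*(-9 + 12) = (47*I*√3/2)*3 = 141*I*√3/2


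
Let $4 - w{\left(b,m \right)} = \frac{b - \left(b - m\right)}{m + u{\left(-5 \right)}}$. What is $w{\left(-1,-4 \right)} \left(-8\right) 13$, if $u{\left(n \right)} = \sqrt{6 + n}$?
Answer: $- \frac{832}{3} \approx -277.33$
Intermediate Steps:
$w{\left(b,m \right)} = 4 - \frac{m}{1 + m}$ ($w{\left(b,m \right)} = 4 - \frac{b - \left(b - m\right)}{m + \sqrt{6 - 5}} = 4 - \frac{m}{m + \sqrt{1}} = 4 - \frac{m}{m + 1} = 4 - \frac{m}{1 + m}$)
$w{\left(-1,-4 \right)} \left(-8\right) 13 = \frac{4 + 3 \left(-4\right)}{1 - 4} \left(-8\right) 13 = \frac{4 - 12}{-3} \left(-8\right) 13 = \left(- \frac{1}{3}\right) \left(-8\right) \left(-8\right) 13 = \frac{8}{3} \left(-8\right) 13 = \left(- \frac{64}{3}\right) 13 = - \frac{832}{3}$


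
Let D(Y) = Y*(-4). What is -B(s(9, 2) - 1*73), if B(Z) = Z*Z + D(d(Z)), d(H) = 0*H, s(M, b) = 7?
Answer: -4356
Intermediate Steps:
d(H) = 0
D(Y) = -4*Y
B(Z) = Z² (B(Z) = Z*Z - 4*0 = Z² + 0 = Z²)
-B(s(9, 2) - 1*73) = -(7 - 1*73)² = -(7 - 73)² = -1*(-66)² = -1*4356 = -4356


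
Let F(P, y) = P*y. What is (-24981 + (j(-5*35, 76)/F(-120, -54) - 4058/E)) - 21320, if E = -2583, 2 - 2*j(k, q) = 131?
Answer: -57403896341/1239840 ≈ -46299.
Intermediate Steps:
j(k, q) = -129/2 (j(k, q) = 1 - ½*131 = 1 - 131/2 = -129/2)
(-24981 + (j(-5*35, 76)/F(-120, -54) - 4058/E)) - 21320 = (-24981 + (-129/(2*((-120*(-54)))) - 4058/(-2583))) - 21320 = (-24981 + (-129/2/6480 - 4058*(-1/2583))) - 21320 = (-24981 + (-129/2*1/6480 + 4058/2583)) - 21320 = (-24981 + (-43/4320 + 4058/2583)) - 21320 = (-24981 + 1935499/1239840) - 21320 = -30970507541/1239840 - 21320 = -57403896341/1239840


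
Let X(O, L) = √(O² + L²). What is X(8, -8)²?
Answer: 128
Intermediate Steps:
X(O, L) = √(L² + O²)
X(8, -8)² = (√((-8)² + 8²))² = (√(64 + 64))² = (√128)² = (8*√2)² = 128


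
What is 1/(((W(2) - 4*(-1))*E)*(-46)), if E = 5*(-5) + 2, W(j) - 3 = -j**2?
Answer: 1/3174 ≈ 0.00031506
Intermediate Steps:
W(j) = 3 - j**2
E = -23 (E = -25 + 2 = -23)
1/(((W(2) - 4*(-1))*E)*(-46)) = 1/((((3 - 1*2**2) - 4*(-1))*(-23))*(-46)) = 1/((((3 - 1*4) + 4)*(-23))*(-46)) = 1/((((3 - 4) + 4)*(-23))*(-46)) = 1/(((-1 + 4)*(-23))*(-46)) = 1/((3*(-23))*(-46)) = 1/(-69*(-46)) = 1/3174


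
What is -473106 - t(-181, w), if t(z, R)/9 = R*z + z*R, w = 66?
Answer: -258078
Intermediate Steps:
t(z, R) = 18*R*z (t(z, R) = 9*(R*z + z*R) = 9*(R*z + R*z) = 9*(2*R*z) = 18*R*z)
-473106 - t(-181, w) = -473106 - 18*66*(-181) = -473106 - 1*(-215028) = -473106 + 215028 = -258078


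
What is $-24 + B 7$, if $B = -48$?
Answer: $-360$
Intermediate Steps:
$-24 + B 7 = -24 - 336 = -360$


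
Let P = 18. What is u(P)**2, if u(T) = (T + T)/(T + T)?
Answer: 1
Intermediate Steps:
u(T) = 1 (u(T) = (2*T)/((2*T)) = (2*T)*(1/(2*T)) = 1)
u(P)**2 = 1**2 = 1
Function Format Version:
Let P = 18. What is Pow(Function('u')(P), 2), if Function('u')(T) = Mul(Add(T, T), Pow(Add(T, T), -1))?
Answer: 1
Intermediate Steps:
Function('u')(T) = 1 (Function('u')(T) = Mul(Mul(2, T), Pow(Mul(2, T), -1)) = Mul(Mul(2, T), Mul(Rational(1, 2), Pow(T, -1))) = 1)
Pow(Function('u')(P), 2) = Pow(1, 2) = 1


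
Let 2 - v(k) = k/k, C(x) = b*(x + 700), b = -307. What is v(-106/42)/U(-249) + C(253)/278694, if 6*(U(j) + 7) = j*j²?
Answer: -1505599302775/1434186357318 ≈ -1.0498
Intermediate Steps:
U(j) = -7 + j³/6 (U(j) = -7 + (j*j²)/6 = -7 + j³/6)
C(x) = -214900 - 307*x (C(x) = -307*(x + 700) = -307*(700 + x) = -214900 - 307*x)
v(k) = 1 (v(k) = 2 - k/k = 2 - 1*1 = 2 - 1 = 1)
v(-106/42)/U(-249) + C(253)/278694 = 1/(-7 + (⅙)*(-249)³) + (-214900 - 307*253)/278694 = 1/(-7 + (⅙)*(-15438249)) + (-214900 - 77671)*(1/278694) = 1/(-7 - 5146083/2) - 292571*1/278694 = 1/(-5146097/2) - 292571/278694 = 1*(-2/5146097) - 292571/278694 = -2/5146097 - 292571/278694 = -1505599302775/1434186357318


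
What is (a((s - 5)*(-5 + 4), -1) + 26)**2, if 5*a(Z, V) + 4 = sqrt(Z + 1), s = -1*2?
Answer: 15884/25 + 504*sqrt(2)/25 ≈ 663.87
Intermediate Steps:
s = -2
a(Z, V) = -4/5 + sqrt(1 + Z)/5 (a(Z, V) = -4/5 + sqrt(Z + 1)/5 = -4/5 + sqrt(1 + Z)/5)
(a((s - 5)*(-5 + 4), -1) + 26)**2 = ((-4/5 + sqrt(1 + (-2 - 5)*(-5 + 4))/5) + 26)**2 = ((-4/5 + sqrt(1 - 7*(-1))/5) + 26)**2 = ((-4/5 + sqrt(1 + 7)/5) + 26)**2 = ((-4/5 + sqrt(8)/5) + 26)**2 = ((-4/5 + (2*sqrt(2))/5) + 26)**2 = ((-4/5 + 2*sqrt(2)/5) + 26)**2 = (126/5 + 2*sqrt(2)/5)**2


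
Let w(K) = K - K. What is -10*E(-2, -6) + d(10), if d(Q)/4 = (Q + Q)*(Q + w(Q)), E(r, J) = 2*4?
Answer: 720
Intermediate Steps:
w(K) = 0
E(r, J) = 8
d(Q) = 8*Q² (d(Q) = 4*((Q + Q)*(Q + 0)) = 4*((2*Q)*Q) = 4*(2*Q²) = 8*Q²)
-10*E(-2, -6) + d(10) = -10*8 + 8*10² = -80 + 8*100 = -80 + 800 = 720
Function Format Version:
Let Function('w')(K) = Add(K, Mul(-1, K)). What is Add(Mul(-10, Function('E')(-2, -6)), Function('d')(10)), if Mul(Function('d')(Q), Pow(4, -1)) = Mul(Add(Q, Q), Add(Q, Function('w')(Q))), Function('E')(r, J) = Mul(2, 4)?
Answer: 720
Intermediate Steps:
Function('w')(K) = 0
Function('E')(r, J) = 8
Function('d')(Q) = Mul(8, Pow(Q, 2)) (Function('d')(Q) = Mul(4, Mul(Add(Q, Q), Add(Q, 0))) = Mul(4, Mul(Mul(2, Q), Q)) = Mul(4, Mul(2, Pow(Q, 2))) = Mul(8, Pow(Q, 2)))
Add(Mul(-10, Function('E')(-2, -6)), Function('d')(10)) = Add(Mul(-10, 8), Mul(8, Pow(10, 2))) = Add(-80, Mul(8, 100)) = Add(-80, 800) = 720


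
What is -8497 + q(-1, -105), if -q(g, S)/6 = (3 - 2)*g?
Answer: -8491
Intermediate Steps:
q(g, S) = -6*g (q(g, S) = -6*(3 - 2)*g = -6*g)
-8497 + q(-1, -105) = -8497 - 6*(-1) = -8497 + 6 = -8491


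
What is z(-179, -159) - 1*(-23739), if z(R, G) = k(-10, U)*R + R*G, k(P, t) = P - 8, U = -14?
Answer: 55422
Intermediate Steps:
k(P, t) = -8 + P
z(R, G) = -18*R + G*R (z(R, G) = (-8 - 10)*R + R*G = -18*R + G*R)
z(-179, -159) - 1*(-23739) = -179*(-18 - 159) - 1*(-23739) = -179*(-177) + 23739 = 31683 + 23739 = 55422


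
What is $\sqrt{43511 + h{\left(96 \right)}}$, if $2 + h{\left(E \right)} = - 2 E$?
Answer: $3 \sqrt{4813} \approx 208.13$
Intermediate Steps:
$h{\left(E \right)} = -2 - 2 E$
$\sqrt{43511 + h{\left(96 \right)}} = \sqrt{43511 - 194} = \sqrt{43317} = 3 \sqrt{4813}$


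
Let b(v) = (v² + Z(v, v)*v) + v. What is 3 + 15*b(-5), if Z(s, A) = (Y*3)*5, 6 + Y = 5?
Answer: 1428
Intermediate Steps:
Y = -1 (Y = -6 + 5 = -1)
Z(s, A) = -15 (Z(s, A) = -1*3*5 = -3*5 = -15)
b(v) = v² - 14*v (b(v) = (v² - 15*v) + v = v² - 14*v)
3 + 15*b(-5) = 3 + 15*(-5*(-14 - 5)) = 3 + 15*(-5*(-19)) = 3 + 15*95 = 3 + 1425 = 1428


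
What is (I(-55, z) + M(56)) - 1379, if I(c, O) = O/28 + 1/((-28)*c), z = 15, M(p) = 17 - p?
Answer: -155921/110 ≈ -1417.5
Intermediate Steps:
I(c, O) = -1/(28*c) + O/28 (I(c, O) = O*(1/28) - 1/(28*c) = O/28 - 1/(28*c) = -1/(28*c) + O/28)
(I(-55, z) + M(56)) - 1379 = ((1/28)*(-1 + 15*(-55))/(-55) + (17 - 1*56)) - 1379 = ((1/28)*(-1/55)*(-1 - 825) + (17 - 56)) - 1379 = ((1/28)*(-1/55)*(-826) - 39) - 1379 = (59/110 - 39) - 1379 = -4231/110 - 1379 = -155921/110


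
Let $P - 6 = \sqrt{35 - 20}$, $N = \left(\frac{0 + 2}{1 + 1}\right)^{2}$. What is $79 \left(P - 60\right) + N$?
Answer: $-4265 + 79 \sqrt{15} \approx -3959.0$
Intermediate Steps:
$N = 1$ ($N = \left(\frac{2}{2}\right)^{2} = \left(2 \cdot \frac{1}{2}\right)^{2} = 1^{2} = 1$)
$P = 6 + \sqrt{15}$ ($P = 6 + \sqrt{35 - 20} = 6 + \sqrt{15} \approx 9.873$)
$79 \left(P - 60\right) + N = 79 \left(\left(6 + \sqrt{15}\right) - 60\right) + 1 = 79 \left(-54 + \sqrt{15}\right) + 1 = \left(-4266 + 79 \sqrt{15}\right) + 1 = -4265 + 79 \sqrt{15}$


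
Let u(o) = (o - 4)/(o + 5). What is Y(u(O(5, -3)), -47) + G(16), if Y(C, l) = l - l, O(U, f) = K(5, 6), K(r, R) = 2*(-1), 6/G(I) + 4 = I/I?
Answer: -2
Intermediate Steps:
G(I) = -2 (G(I) = 6/(-4 + I/I) = 6/(-4 + 1) = 6/(-3) = 6*(-⅓) = -2)
K(r, R) = -2
O(U, f) = -2
u(o) = (-4 + o)/(5 + o)
Y(C, l) = 0
Y(u(O(5, -3)), -47) + G(16) = 0 - 2 = -2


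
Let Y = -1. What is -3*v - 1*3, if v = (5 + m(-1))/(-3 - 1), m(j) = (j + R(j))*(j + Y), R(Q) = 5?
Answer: -21/4 ≈ -5.2500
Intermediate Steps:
m(j) = (-1 + j)*(5 + j) (m(j) = (j + 5)*(j - 1) = (5 + j)*(-1 + j) = (-1 + j)*(5 + j))
v = ¾ (v = (5 + (-5 + (-1)² + 4*(-1)))/(-3 - 1) = (5 + (-5 + 1 - 4))/(-4) = (5 - 8)*(-¼) = -3*(-¼) = ¾ ≈ 0.75000)
-3*v - 1*3 = -3*¾ - 1*3 = -9/4 - 3 = -21/4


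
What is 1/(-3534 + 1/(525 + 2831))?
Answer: -3356/11860103 ≈ -0.00028297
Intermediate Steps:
1/(-3534 + 1/(525 + 2831)) = 1/(-3534 + 1/3356) = 1/(-11860103/3356) = -3356/11860103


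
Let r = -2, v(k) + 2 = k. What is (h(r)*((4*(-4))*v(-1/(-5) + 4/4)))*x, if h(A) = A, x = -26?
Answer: 3328/5 ≈ 665.60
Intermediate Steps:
v(k) = -2 + k
(h(r)*((4*(-4))*v(-1/(-5) + 4/4)))*x = -2*4*(-4)*(-2 + (-1/(-5) + 4/4))*(-26) = -(-32)*(-2 + (-1*(-⅕) + 4*(¼)))*(-26) = -(-32)*(-2 + (⅕ + 1))*(-26) = -(-32)*(-2 + 6/5)*(-26) = -(-32)*(-4)/5*(-26) = -2*64/5*(-26) = -128/5*(-26) = 3328/5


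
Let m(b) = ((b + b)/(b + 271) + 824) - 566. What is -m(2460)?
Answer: -709518/2731 ≈ -259.80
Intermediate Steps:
m(b) = 258 + 2*b/(271 + b) (m(b) = ((2*b)/(271 + b) + 824) - 566 = (2*b/(271 + b) + 824) - 566 = (824 + 2*b/(271 + b)) - 566 = 258 + 2*b/(271 + b))
-m(2460) = -2*(34959 + 130*2460)/(271 + 2460) = -2*(34959 + 319800)/2731 = -2*354759/2731 = -1*709518/2731 = -709518/2731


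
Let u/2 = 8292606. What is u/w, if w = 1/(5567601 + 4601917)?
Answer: 168663611967816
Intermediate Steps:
u = 16585212 (u = 2*8292606 = 16585212)
w = 1/10169518 ≈ 9.8333e-8
u/w = 16585212/(1/10169518) = 16585212*10169518 = 168663611967816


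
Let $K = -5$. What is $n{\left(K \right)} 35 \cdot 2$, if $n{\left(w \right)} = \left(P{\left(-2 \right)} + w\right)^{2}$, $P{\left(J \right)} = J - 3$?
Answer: $7000$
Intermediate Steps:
$P{\left(J \right)} = -3 + J$
$n{\left(w \right)} = \left(-5 + w\right)^{2}$ ($n{\left(w \right)} = \left(\left(-3 - 2\right) + w\right)^{2} = \left(-5 + w\right)^{2}$)
$n{\left(K \right)} 35 \cdot 2 = \left(-5 - 5\right)^{2} \cdot 35 \cdot 2 = \left(-10\right)^{2} \cdot 35 \cdot 2 = 100 \cdot 35 \cdot 2 = 3500 \cdot 2 = 7000$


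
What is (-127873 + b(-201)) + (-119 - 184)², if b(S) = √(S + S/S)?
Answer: -36064 + 10*I*√2 ≈ -36064.0 + 14.142*I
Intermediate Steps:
b(S) = √(1 + S) (b(S) = √(S + 1) = √(1 + S))
(-127873 + b(-201)) + (-119 - 184)² = (-127873 + √(1 - 201)) + (-119 - 184)² = (-127873 + √(-200)) + (-303)² = (-127873 + 10*I*√2) + 91809 = -36064 + 10*I*√2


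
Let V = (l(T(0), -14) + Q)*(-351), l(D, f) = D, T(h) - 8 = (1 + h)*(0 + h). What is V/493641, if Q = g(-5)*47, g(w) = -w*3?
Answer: -9269/18283 ≈ -0.50697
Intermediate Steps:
T(h) = 8 + h*(1 + h) (T(h) = 8 + (1 + h)*(0 + h) = 8 + (1 + h)*h = 8 + h*(1 + h))
g(w) = -3*w
Q = 705 (Q = -3*(-5)*47 = 15*47 = 705)
V = -250263 (V = ((8 + 0 + 0**2) + 705)*(-351) = ((8 + 0 + 0) + 705)*(-351) = (8 + 705)*(-351) = 713*(-351) = -250263)
V/493641 = -250263/493641 = -250263*1/493641 = -9269/18283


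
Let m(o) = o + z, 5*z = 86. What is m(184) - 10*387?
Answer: -18344/5 ≈ -3668.8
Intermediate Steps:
z = 86/5 (z = (⅕)*86 = 86/5 ≈ 17.200)
m(o) = 86/5 + o (m(o) = o + 86/5 = 86/5 + o)
m(184) - 10*387 = (86/5 + 184) - 10*387 = 1006/5 - 1*3870 = 1006/5 - 3870 = -18344/5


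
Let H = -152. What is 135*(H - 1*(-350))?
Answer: 26730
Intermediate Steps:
135*(H - 1*(-350)) = 135*(-152 - 1*(-350)) = 135*(-152 + 350) = 135*198 = 26730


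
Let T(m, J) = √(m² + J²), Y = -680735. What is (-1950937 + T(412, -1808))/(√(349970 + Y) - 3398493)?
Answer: 2210081912647/3849918333938 - 2265662*√214913/1924959166969 - 2*I*√71085698445/5774877500907 + 1950937*I*√330765/11549755001814 ≈ 0.57351 + 9.7055e-5*I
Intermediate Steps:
T(m, J) = √(J² + m²)
(-1950937 + T(412, -1808))/(√(349970 + Y) - 3398493) = (-1950937 + √((-1808)² + 412²))/(√(349970 - 680735) - 3398493) = (-1950937 + √(3268864 + 169744))/(√(-330765) - 3398493) = (-1950937 + √3438608)/(I*√330765 - 3398493) = (-1950937 + 4*√214913)/(-3398493 + I*√330765)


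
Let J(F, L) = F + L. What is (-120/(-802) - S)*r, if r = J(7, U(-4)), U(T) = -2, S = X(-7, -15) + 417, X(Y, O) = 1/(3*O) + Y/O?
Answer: -7530085/3609 ≈ -2086.5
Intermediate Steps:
X(Y, O) = 1/(3*O) + Y/O
S = 3757/9 (S = (⅓ - 7)/(-15) + 417 = -1/15*(-20/3) + 417 = 4/9 + 417 = 3757/9 ≈ 417.44)
r = 5 (r = 7 - 2 = 5)
(-120/(-802) - S)*r = (-120/(-802) - 1*3757/9)*5 = (-120*(-1/802) - 3757/9)*5 = (60/401 - 3757/9)*5 = -1506017/3609*5 = -7530085/3609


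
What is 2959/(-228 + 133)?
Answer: -2959/95 ≈ -31.147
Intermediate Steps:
2959/(-228 + 133) = 2959/(-95) = -1/95*2959 = -2959/95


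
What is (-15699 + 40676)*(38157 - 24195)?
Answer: 348728874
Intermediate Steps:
(-15699 + 40676)*(38157 - 24195) = 24977*13962 = 348728874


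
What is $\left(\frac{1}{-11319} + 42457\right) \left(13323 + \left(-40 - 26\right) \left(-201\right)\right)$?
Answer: $\frac{4259298840866}{3773} \approx 1.1289 \cdot 10^{9}$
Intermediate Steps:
$\left(\frac{1}{-11319} + 42457\right) \left(13323 + \left(-40 - 26\right) \left(-201\right)\right) = \left(- \frac{1}{11319} + 42457\right) \left(13323 + \left(-40 - 26\right) \left(-201\right)\right) = \frac{480570782 \left(13323 - -13266\right)}{11319} = \frac{480570782 \left(13323 + 13266\right)}{11319} = \frac{480570782}{11319} \cdot 26589 = \frac{4259298840866}{3773}$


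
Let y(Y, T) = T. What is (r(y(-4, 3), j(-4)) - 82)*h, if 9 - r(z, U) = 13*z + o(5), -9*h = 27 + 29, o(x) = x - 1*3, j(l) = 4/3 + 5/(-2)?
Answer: 2128/3 ≈ 709.33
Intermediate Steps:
j(l) = -7/6 (j(l) = 4*(⅓) + 5*(-½) = 4/3 - 5/2 = -7/6)
o(x) = -3 + x (o(x) = x - 3 = -3 + x)
h = -56/9 (h = -(27 + 29)/9 = -⅑*56 = -56/9 ≈ -6.2222)
r(z, U) = 7 - 13*z (r(z, U) = 9 - (13*z + (-3 + 5)) = 9 - (13*z + 2) = 9 - (2 + 13*z) = 9 + (-2 - 13*z) = 7 - 13*z)
(r(y(-4, 3), j(-4)) - 82)*h = ((7 - 13*3) - 82)*(-56/9) = ((7 - 39) - 82)*(-56/9) = (-32 - 82)*(-56/9) = -114*(-56/9) = 2128/3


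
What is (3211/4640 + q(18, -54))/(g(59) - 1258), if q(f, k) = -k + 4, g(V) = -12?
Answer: -272331/5892800 ≈ -0.046214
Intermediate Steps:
q(f, k) = 4 - k
(3211/4640 + q(18, -54))/(g(59) - 1258) = (3211/4640 + (4 - 1*(-54)))/(-12 - 1258) = (3211*(1/4640) + (4 + 54))/(-1270) = (3211/4640 + 58)*(-1/1270) = (272331/4640)*(-1/1270) = -272331/5892800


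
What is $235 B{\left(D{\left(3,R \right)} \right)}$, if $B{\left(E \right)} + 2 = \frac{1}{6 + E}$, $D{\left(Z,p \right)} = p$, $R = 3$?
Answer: $- \frac{3995}{9} \approx -443.89$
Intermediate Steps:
$B{\left(E \right)} = -2 + \frac{1}{6 + E}$
$235 B{\left(D{\left(3,R \right)} \right)} = 235 \frac{-11 - 6}{6 + 3} = 235 \frac{-11 - 6}{9} = 235 \cdot \frac{1}{9} \left(-17\right) = 235 \left(- \frac{17}{9}\right) = - \frac{3995}{9}$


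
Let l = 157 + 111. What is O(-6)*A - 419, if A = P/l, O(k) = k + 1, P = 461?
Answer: -114597/268 ≈ -427.60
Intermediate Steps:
l = 268
O(k) = 1 + k
A = 461/268 ≈ 1.7201
O(-6)*A - 419 = (1 - 6)*(461/268) - 419 = -5*461/268 - 419 = -2305/268 - 419 = -114597/268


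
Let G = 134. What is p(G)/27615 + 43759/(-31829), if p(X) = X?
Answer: -172019957/125565405 ≈ -1.3700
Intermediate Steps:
p(G)/27615 + 43759/(-31829) = 134/27615 + 43759/(-31829) = 134*(1/27615) + 43759*(-1/31829) = 134/27615 - 43759/31829 = -172019957/125565405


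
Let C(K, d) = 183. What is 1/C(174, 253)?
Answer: 1/183 ≈ 0.0054645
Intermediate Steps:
1/C(174, 253) = 1/183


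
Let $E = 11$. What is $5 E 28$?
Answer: $1540$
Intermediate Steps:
$5 E 28 = 5 \cdot 11 \cdot 28 = 55 \cdot 28 = 1540$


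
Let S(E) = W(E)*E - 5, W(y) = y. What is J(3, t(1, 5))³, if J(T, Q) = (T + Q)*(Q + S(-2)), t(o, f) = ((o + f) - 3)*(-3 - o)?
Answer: 1601613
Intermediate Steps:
S(E) = -5 + E² (S(E) = E*E - 5 = E² - 5 = -5 + E²)
t(o, f) = (-3 - o)*(-3 + f + o) (t(o, f) = ((f + o) - 3)*(-3 - o) = (-3 + f + o)*(-3 - o) = (-3 - o)*(-3 + f + o))
J(T, Q) = (-1 + Q)*(Q + T) (J(T, Q) = (T + Q)*(Q + (-5 + (-2)²)) = (Q + T)*(Q + (-5 + 4)) = (Q + T)*(Q - 1) = (Q + T)*(-1 + Q) = (-1 + Q)*(Q + T))
J(3, t(1, 5))³ = ((9 - 1*1² - 3*5 - 1*5*1)² - (9 - 1*1² - 3*5 - 1*5*1) - 1*3 + (9 - 1*1² - 3*5 - 1*5*1)*3)³ = ((9 - 1*1 - 15 - 5)² - (9 - 1*1 - 15 - 5) - 3 + (9 - 1*1 - 15 - 5)*3)³ = ((9 - 1 - 15 - 5)² - (9 - 1 - 15 - 5) - 3 + (9 - 1 - 15 - 5)*3)³ = ((-12)² - 1*(-12) - 3 - 12*3)³ = (144 + 12 - 3 - 36)³ = 117³ = 1601613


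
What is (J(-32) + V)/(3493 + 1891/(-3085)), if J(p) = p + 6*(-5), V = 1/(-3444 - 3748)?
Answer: -458538975/25828902896 ≈ -0.017753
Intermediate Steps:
V = -1/7192 (V = 1/(-7192) = -1/7192 ≈ -0.00013904)
J(p) = -30 + p (J(p) = p - 30 = -30 + p)
(J(-32) + V)/(3493 + 1891/(-3085)) = ((-30 - 32) - 1/7192)/(3493 + 1891/(-3085)) = (-62 - 1/7192)/(3493 + 1891*(-1/3085)) = -445905/(7192*(3493 - 1891/3085)) = -445905/(7192*10774014/3085) = -445905/7192*3085/10774014 = -458538975/25828902896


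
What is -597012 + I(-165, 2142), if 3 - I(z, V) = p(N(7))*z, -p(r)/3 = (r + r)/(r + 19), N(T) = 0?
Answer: -597009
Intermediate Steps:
p(r) = -6*r/(19 + r) (p(r) = -3*(r + r)/(r + 19) = -3*2*r/(19 + r) = -6*r/(19 + r))
I(z, V) = 3 (I(z, V) = 3 - (-6*0/(19 + 0))*z = 3 - (-6*0/19)*z = 3 - (-6*0*1/19)*z = 3 - 0*z = 3 - 1*0 = 3 + 0 = 3)
-597012 + I(-165, 2142) = -597012 + 3 = -597009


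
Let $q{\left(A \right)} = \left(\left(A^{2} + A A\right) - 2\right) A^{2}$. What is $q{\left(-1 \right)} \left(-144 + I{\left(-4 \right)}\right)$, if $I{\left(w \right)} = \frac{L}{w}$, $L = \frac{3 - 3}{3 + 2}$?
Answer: $0$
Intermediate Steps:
$L = 0$ ($L = \frac{0}{5} = 0 \cdot \frac{1}{5} = 0$)
$q{\left(A \right)} = A^{2} \left(-2 + 2 A^{2}\right)$ ($q{\left(A \right)} = \left(\left(A^{2} + A^{2}\right) - 2\right) A^{2} = \left(2 A^{2} - 2\right) A^{2} = \left(-2 + 2 A^{2}\right) A^{2} = A^{2} \left(-2 + 2 A^{2}\right)$)
$I{\left(w \right)} = 0$ ($I{\left(w \right)} = \frac{0}{w} = 0$)
$q{\left(-1 \right)} \left(-144 + I{\left(-4 \right)}\right) = 2 \left(-1\right)^{2} \left(-1 + \left(-1\right)^{2}\right) \left(-144 + 0\right) = 2 \cdot 1 \left(-1 + 1\right) \left(-144\right) = 2 \cdot 1 \cdot 0 \left(-144\right) = 0 \left(-144\right) = 0$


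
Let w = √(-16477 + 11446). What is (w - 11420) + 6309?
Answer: -5111 + 3*I*√559 ≈ -5111.0 + 70.93*I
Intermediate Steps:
w = 3*I*√559 (w = √(-5031) = 3*I*√559 ≈ 70.93*I)
(w - 11420) + 6309 = (3*I*√559 - 11420) + 6309 = (-11420 + 3*I*√559) + 6309 = -5111 + 3*I*√559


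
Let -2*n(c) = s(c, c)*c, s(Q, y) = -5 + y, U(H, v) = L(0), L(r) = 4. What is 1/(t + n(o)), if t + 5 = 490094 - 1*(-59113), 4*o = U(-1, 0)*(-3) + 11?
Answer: 32/17574443 ≈ 1.8208e-6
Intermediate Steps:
U(H, v) = 4
o = -¼ (o = (4*(-3) + 11)/4 = (-12 + 11)/4 = (¼)*(-1) = -¼ ≈ -0.25000)
n(c) = -c*(-5 + c)/2 (n(c) = -(-5 + c)*c/2 = -c*(-5 + c)/2)
t = 549202 (t = -5 + (490094 - 1*(-59113)) = -5 + (490094 + 59113) = -5 + 549207 = 549202)
1/(t + n(o)) = 1/(549202 + (½)*(-¼)*(5 - 1*(-¼))) = 1/(549202 + (½)*(-¼)*(5 + ¼)) = 1/(549202 + (½)*(-¼)*(21/4)) = 1/(549202 - 21/32) = 1/(17574443/32) = 32/17574443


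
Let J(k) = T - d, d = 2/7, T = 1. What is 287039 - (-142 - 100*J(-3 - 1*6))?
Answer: 2010767/7 ≈ 2.8725e+5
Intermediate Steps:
d = 2/7 (d = 2*(1/7) = 2/7 ≈ 0.28571)
J(k) = 5/7 (J(k) = 1 - 1*2/7 = 1 - 2/7 = 5/7)
287039 - (-142 - 100*J(-3 - 1*6)) = 287039 - (-142 - 100*5/7) = 287039 - (-142 - 500/7) = 287039 - 1*(-1494/7) = 287039 + 1494/7 = 2010767/7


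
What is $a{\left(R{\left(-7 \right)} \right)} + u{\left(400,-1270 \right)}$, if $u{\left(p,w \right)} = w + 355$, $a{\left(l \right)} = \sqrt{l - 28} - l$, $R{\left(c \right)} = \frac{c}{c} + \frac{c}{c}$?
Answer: $-917 + i \sqrt{26} \approx -917.0 + 5.099 i$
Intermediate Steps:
$R{\left(c \right)} = 2$ ($R{\left(c \right)} = 1 + 1 = 2$)
$a{\left(l \right)} = \sqrt{-28 + l} - l$
$u{\left(p,w \right)} = 355 + w$
$a{\left(R{\left(-7 \right)} \right)} + u{\left(400,-1270 \right)} = \left(\sqrt{-28 + 2} - 2\right) + \left(355 - 1270\right) = \left(\sqrt{-26} - 2\right) - 915 = \left(i \sqrt{26} - 2\right) - 915 = \left(-2 + i \sqrt{26}\right) - 915 = -917 + i \sqrt{26}$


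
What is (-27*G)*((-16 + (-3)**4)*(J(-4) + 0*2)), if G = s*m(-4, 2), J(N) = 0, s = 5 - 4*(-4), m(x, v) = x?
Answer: 0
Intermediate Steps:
s = 21 (s = 5 + 16 = 21)
G = -84 (G = 21*(-4) = -84)
(-27*G)*((-16 + (-3)**4)*(J(-4) + 0*2)) = (-27*(-84))*((-16 + (-3)**4)*(0 + 0*2)) = 2268*((-16 + 81)*(0 + 0)) = 2268*(65*0) = 2268*0 = 0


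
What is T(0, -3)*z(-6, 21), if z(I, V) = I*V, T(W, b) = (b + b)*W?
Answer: 0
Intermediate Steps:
T(W, b) = 2*W*b (T(W, b) = (2*b)*W = 2*W*b)
T(0, -3)*z(-6, 21) = (2*0*(-3))*(-6*21) = 0*(-126) = 0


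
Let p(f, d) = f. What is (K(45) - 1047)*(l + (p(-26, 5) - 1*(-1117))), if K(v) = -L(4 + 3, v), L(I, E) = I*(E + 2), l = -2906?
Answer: 2497440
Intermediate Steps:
L(I, E) = I*(2 + E)
K(v) = -14 - 7*v (K(v) = -(4 + 3)*(2 + v) = -7*(2 + v) = -(14 + 7*v) = -14 - 7*v)
(K(45) - 1047)*(l + (p(-26, 5) - 1*(-1117))) = ((-14 - 7*45) - 1047)*(-2906 + (-26 - 1*(-1117))) = ((-14 - 315) - 1047)*(-2906 + (-26 + 1117)) = (-329 - 1047)*(-2906 + 1091) = -1376*(-1815) = 2497440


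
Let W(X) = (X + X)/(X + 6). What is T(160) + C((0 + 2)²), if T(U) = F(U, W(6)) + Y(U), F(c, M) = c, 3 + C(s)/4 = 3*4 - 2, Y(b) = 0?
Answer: 188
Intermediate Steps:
C(s) = 28 (C(s) = -12 + 4*(3*4 - 2) = -12 + 4*(12 - 2) = -12 + 4*10 = -12 + 40 = 28)
W(X) = 2*X/(6 + X) (W(X) = (2*X)/(6 + X) = 2*X/(6 + X))
T(U) = U (T(U) = U + 0 = U)
T(160) + C((0 + 2)²) = 160 + 28 = 188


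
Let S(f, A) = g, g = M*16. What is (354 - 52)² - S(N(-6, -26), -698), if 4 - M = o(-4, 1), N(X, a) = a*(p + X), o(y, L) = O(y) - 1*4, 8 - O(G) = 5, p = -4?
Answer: 91124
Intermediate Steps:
O(G) = 3 (O(G) = 8 - 1*5 = 8 - 5 = 3)
o(y, L) = -1 (o(y, L) = 3 - 1*4 = 3 - 4 = -1)
N(X, a) = a*(-4 + X)
M = 5 (M = 4 - 1*(-1) = 4 + 1 = 5)
g = 80 (g = 5*16 = 80)
S(f, A) = 80
(354 - 52)² - S(N(-6, -26), -698) = (354 - 52)² - 1*80 = 302² - 80 = 91204 - 80 = 91124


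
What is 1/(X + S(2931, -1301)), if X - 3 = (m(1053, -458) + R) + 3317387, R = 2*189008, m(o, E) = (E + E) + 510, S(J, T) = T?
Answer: 1/3693699 ≈ 2.7073e-7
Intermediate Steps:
m(o, E) = 510 + 2*E (m(o, E) = 2*E + 510 = 510 + 2*E)
R = 378016
X = 3695000 (X = 3 + (((510 + 2*(-458)) + 378016) + 3317387) = 3 + (((510 - 916) + 378016) + 3317387) = 3 + ((-406 + 378016) + 3317387) = 3 + (377610 + 3317387) = 3 + 3694997 = 3695000)
1/(X + S(2931, -1301)) = 1/(3695000 - 1301) = 1/3693699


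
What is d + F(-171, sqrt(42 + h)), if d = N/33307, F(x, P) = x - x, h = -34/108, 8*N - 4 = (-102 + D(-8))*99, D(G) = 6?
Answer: -125/3506 ≈ -0.035653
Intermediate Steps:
N = -2375/2 (N = 1/2 + ((-102 + 6)*99)/8 = 1/2 + (-96*99)/8 = 1/2 + (1/8)*(-9504) = 1/2 - 1188 = -2375/2 ≈ -1187.5)
h = -17/54 (h = -34*1/108 = -17/54 ≈ -0.31481)
F(x, P) = 0
d = -125/3506 (d = -2375/2/33307 = -2375/2*1/33307 = -125/3506 ≈ -0.035653)
d + F(-171, sqrt(42 + h)) = -125/3506 + 0 = -125/3506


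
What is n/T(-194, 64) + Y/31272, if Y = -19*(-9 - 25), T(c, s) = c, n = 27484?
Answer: -214838581/1516692 ≈ -141.65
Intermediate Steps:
Y = 646 (Y = -19*(-34) = 646)
n/T(-194, 64) + Y/31272 = 27484/(-194) + 646/31272 = 27484*(-1/194) + 646*(1/31272) = -13742/97 + 323/15636 = -214838581/1516692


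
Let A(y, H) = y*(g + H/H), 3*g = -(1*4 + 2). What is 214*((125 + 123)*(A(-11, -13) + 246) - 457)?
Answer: 13541706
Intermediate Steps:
g = -2 (g = (-(1*4 + 2))/3 = (-(4 + 2))/3 = (-1*6)/3 = (1/3)*(-6) = -2)
A(y, H) = -y (A(y, H) = y*(-2 + H/H) = y*(-2 + 1) = y*(-1) = -y)
214*((125 + 123)*(A(-11, -13) + 246) - 457) = 214*((125 + 123)*(-1*(-11) + 246) - 457) = 214*(248*(11 + 246) - 457) = 214*(248*257 - 457) = 214*(63736 - 457) = 214*63279 = 13541706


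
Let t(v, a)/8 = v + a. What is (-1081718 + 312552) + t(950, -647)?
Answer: -766742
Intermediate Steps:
t(v, a) = 8*a + 8*v (t(v, a) = 8*(v + a) = 8*(a + v) = 8*a + 8*v)
(-1081718 + 312552) + t(950, -647) = (-1081718 + 312552) + (8*(-647) + 8*950) = -769166 + (-5176 + 7600) = -769166 + 2424 = -766742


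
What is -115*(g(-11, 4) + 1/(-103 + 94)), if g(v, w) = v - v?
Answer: 115/9 ≈ 12.778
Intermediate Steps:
g(v, w) = 0
-115*(g(-11, 4) + 1/(-103 + 94)) = -115*(0 + 1/(-103 + 94)) = -115*(0 + 1/(-9)) = -115*(0 - ⅑) = -115*(-⅑) = 115/9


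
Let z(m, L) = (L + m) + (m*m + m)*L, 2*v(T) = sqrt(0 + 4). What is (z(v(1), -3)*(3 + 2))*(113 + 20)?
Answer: -5320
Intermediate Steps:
v(T) = 1 (v(T) = sqrt(0 + 4)/2 = sqrt(4)/2 = (1/2)*2 = 1)
z(m, L) = L + m + L*(m + m**2) (z(m, L) = (L + m) + (m**2 + m)*L = (L + m) + (m + m**2)*L = (L + m) + L*(m + m**2) = L + m + L*(m + m**2))
(z(v(1), -3)*(3 + 2))*(113 + 20) = ((-3 + 1 - 3*1 - 3*1**2)*(3 + 2))*(113 + 20) = ((-3 + 1 - 3 - 3*1)*5)*133 = ((-3 + 1 - 3 - 3)*5)*133 = -8*5*133 = -40*133 = -5320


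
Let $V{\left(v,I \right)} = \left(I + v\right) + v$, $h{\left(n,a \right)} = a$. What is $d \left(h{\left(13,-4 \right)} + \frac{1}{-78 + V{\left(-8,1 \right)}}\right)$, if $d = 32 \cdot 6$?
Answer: $- \frac{23872}{31} \approx -770.06$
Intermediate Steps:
$V{\left(v,I \right)} = I + 2 v$
$d = 192$
$d \left(h{\left(13,-4 \right)} + \frac{1}{-78 + V{\left(-8,1 \right)}}\right) = 192 \left(-4 + \frac{1}{-78 + \left(1 + 2 \left(-8\right)\right)}\right) = 192 \left(-4 + \frac{1}{-78 + \left(1 - 16\right)}\right) = 192 \left(-4 + \frac{1}{-78 - 15}\right) = 192 \left(-4 + \frac{1}{-93}\right) = 192 \left(-4 - \frac{1}{93}\right) = 192 \left(- \frac{373}{93}\right) = - \frac{23872}{31}$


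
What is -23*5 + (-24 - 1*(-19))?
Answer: -120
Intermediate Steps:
-23*5 + (-24 - 1*(-19)) = -115 + (-24 + 19) = -115 - 5 = -120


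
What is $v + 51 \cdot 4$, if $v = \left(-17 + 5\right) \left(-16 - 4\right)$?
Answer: $444$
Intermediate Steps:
$v = 240$ ($v = \left(-12\right) \left(-20\right) = 240$)
$v + 51 \cdot 4 = 240 + 51 \cdot 4 = 240 + 204 = 444$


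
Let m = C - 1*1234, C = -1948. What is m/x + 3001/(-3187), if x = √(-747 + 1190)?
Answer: -3001/3187 - 3182*√443/443 ≈ -152.12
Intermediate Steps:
m = -3182 (m = -1948 - 1*1234 = -1948 - 1234 = -3182)
x = √443 ≈ 21.048
m/x + 3001/(-3187) = -3182*√443/443 + 3001/(-3187) = -3182*√443/443 + 3001*(-1/3187) = -3182*√443/443 - 3001/3187 = -3001/3187 - 3182*√443/443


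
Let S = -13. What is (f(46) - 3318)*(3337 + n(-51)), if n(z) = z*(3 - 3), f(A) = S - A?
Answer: -11269049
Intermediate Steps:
f(A) = -13 - A
n(z) = 0 (n(z) = z*0 = 0)
(f(46) - 3318)*(3337 + n(-51)) = ((-13 - 1*46) - 3318)*(3337 + 0) = ((-13 - 46) - 3318)*3337 = (-59 - 3318)*3337 = -3377*3337 = -11269049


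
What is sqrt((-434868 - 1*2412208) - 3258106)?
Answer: I*sqrt(6105182) ≈ 2470.9*I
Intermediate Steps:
sqrt((-434868 - 1*2412208) - 3258106) = sqrt((-434868 - 2412208) - 3258106) = sqrt(-2847076 - 3258106) = sqrt(-6105182) = I*sqrt(6105182)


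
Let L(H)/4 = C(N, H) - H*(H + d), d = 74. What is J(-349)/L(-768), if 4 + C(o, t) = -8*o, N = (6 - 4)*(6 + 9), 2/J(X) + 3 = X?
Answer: 1/375398144 ≈ 2.6638e-9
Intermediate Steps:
J(X) = 2/(-3 + X)
N = 30 (N = 2*15 = 30)
C(o, t) = -4 - 8*o
L(H) = -976 - 4*H*(74 + H) (L(H) = 4*((-4 - 8*30) - H*(H + 74)) = 4*((-4 - 240) - H*(74 + H)) = 4*(-244 - H*(74 + H)) = -976 - 4*H*(74 + H))
J(-349)/L(-768) = (2/(-3 - 349))/(-976 - 296*(-768) - 4*(-768)²) = (2/(-352))/(-976 + 227328 - 4*589824) = (2*(-1/352))/(-976 + 227328 - 2359296) = -1/176/(-2132944) = -1/176*(-1/2132944) = 1/375398144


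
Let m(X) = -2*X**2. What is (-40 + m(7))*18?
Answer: -2484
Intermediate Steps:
(-40 + m(7))*18 = (-40 - 2*7**2)*18 = (-40 - 2*49)*18 = (-40 - 98)*18 = -138*18 = -2484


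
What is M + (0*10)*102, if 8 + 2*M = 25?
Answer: 17/2 ≈ 8.5000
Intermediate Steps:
M = 17/2 (M = -4 + (½)*25 = -4 + 25/2 = 17/2 ≈ 8.5000)
M + (0*10)*102 = 17/2 + (0*10)*102 = 17/2 + 0*102 = 17/2 + 0 = 17/2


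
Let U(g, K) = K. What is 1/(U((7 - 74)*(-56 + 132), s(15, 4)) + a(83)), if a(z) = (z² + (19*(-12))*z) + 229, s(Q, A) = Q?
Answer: -1/11791 ≈ -8.4810e-5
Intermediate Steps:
a(z) = 229 + z² - 228*z (a(z) = (z² - 228*z) + 229 = 229 + z² - 228*z)
1/(U((7 - 74)*(-56 + 132), s(15, 4)) + a(83)) = 1/(15 + (229 + 83² - 228*83)) = 1/(15 + (229 + 6889 - 18924)) = 1/(15 - 11806) = 1/(-11791) = -1/11791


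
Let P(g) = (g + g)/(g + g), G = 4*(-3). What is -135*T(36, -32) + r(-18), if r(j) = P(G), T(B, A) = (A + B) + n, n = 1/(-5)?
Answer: -512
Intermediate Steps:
n = -⅕ ≈ -0.20000
G = -12
P(g) = 1 (P(g) = (2*g)/((2*g)) = (2*g)*(1/(2*g)) = 1)
T(B, A) = -⅕ + A + B (T(B, A) = (A + B) - ⅕ = -⅕ + A + B)
r(j) = 1
-135*T(36, -32) + r(-18) = -135*(-⅕ - 32 + 36) + 1 = -135*19/5 + 1 = -513 + 1 = -512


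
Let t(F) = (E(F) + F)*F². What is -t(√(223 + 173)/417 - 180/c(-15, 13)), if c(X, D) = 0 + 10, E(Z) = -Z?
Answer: 0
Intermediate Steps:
c(X, D) = 10
t(F) = 0 (t(F) = (-F + F)*F² = 0*F² = 0)
-t(√(223 + 173)/417 - 180/c(-15, 13)) = -1*0 = 0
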